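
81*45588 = 3692628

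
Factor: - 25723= - 29^1*887^1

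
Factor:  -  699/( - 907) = 3^1*233^1*907^(  -  1)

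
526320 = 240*2193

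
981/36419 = 981/36419 = 0.03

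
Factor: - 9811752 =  - 2^3*3^1 * 19^1*21517^1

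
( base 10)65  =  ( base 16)41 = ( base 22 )2l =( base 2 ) 1000001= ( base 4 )1001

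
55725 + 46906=102631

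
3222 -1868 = 1354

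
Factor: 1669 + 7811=9480  =  2^3*3^1*5^1 * 79^1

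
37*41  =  1517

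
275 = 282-7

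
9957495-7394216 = 2563279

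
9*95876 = 862884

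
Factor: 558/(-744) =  - 3/4 = -  2^(-2)*3^1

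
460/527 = 460/527 = 0.87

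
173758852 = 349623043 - 175864191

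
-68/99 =-1 + 31/99 = - 0.69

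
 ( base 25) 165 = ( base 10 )780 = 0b1100001100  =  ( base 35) ma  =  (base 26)140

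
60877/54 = 60877/54 = 1127.35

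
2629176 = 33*79672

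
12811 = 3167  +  9644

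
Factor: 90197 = 90197^1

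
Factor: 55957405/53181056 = 2^( - 7 ) * 5^1 *7^1*43^1 * 37181^1*415477^(-1)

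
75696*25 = 1892400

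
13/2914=13/2914 = 0.00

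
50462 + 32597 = 83059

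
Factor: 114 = 2^1* 3^1*19^1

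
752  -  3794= - 3042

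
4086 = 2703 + 1383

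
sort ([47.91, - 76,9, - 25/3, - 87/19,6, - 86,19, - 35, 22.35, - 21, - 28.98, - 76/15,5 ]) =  [ - 86 ,-76, - 35, - 28.98, - 21, - 25/3, - 76/15,-87/19,5,6,9,19,22.35, 47.91 ]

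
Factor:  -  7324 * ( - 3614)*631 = 2^3 * 13^1 * 139^1 *631^1*1831^1 = 16701898616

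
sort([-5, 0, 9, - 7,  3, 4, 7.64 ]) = [-7, -5,0,3, 4, 7.64, 9]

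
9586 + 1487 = 11073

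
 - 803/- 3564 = 73/324 = 0.23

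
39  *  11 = 429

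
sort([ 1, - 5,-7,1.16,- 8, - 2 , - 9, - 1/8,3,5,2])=[ - 9,-8, - 7,-5,-2,-1/8,1,1.16,  2, 3 , 5]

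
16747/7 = 16747/7 = 2392.43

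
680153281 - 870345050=  -  190191769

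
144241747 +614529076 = 758770823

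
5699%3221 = 2478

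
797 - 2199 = -1402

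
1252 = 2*626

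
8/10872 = 1/1359 = 0.00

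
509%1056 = 509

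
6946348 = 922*7534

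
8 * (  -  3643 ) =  - 29144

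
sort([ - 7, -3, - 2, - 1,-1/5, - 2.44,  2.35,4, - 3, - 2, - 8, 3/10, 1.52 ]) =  [ - 8, - 7,-3,- 3, - 2.44, - 2,  -  2, - 1, - 1/5,  3/10,1.52,2.35 , 4]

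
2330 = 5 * 466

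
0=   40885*0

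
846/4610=423/2305 = 0.18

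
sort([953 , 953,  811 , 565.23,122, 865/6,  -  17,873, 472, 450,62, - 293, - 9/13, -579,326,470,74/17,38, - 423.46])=[ - 579,-423.46,-293,-17,-9/13 , 74/17,38, 62, 122, 865/6, 326, 450, 470,472, 565.23,811, 873, 953,953]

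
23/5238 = 23/5238 =0.00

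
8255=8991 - 736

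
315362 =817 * 386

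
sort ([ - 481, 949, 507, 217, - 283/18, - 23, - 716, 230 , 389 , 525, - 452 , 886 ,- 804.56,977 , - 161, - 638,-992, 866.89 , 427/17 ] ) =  [ - 992, - 804.56, - 716, - 638 , - 481,-452, -161 , - 23 ,-283/18, 427/17, 217 , 230,389,507,525,866.89,886 , 949 , 977 ]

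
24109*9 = 216981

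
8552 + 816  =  9368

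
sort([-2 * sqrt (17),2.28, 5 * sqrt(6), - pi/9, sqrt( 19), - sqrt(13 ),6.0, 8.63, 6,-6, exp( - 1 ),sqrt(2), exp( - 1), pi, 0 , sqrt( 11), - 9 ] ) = [ - 9,-2*sqrt(17 ),  -  6, - sqrt(13), - pi/9, 0,  exp( - 1) , exp(-1), sqrt( 2 ),  2.28, pi,sqrt( 11 ), sqrt ( 19), 6.0, 6, 8.63, 5*sqrt(6)] 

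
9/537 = 3/179= 0.02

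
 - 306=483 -789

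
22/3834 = 11/1917 = 0.01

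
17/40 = 17/40= 0.42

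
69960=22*3180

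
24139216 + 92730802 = 116870018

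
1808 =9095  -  7287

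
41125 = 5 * 8225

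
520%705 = 520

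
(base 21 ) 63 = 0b10000001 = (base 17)7A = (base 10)129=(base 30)49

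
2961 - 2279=682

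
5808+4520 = 10328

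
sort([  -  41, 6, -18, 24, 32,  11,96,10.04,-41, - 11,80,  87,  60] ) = [- 41,-41,-18,-11,6, 10.04,11,24,  32,60,80,  87, 96 ]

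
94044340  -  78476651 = 15567689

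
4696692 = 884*5313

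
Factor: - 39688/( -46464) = 41/48 = 2^( - 4 )*3^( - 1)*41^1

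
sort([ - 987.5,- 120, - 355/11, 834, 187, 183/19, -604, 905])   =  [ - 987.5, - 604,-120, - 355/11,183/19, 187, 834,905]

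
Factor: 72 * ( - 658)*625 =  - 2^4*3^2*5^4*7^1*47^1 = -29610000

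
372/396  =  31/33 = 0.94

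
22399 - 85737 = - 63338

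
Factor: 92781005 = 5^1*29^1*53^1*12073^1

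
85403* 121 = 10333763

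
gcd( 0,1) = 1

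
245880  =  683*360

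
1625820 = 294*5530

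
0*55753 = 0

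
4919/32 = 4919/32= 153.72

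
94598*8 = 756784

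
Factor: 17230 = 2^1*5^1*1723^1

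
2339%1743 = 596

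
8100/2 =4050 = 4050.00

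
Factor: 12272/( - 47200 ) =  - 2^( - 1)*5^( - 2)*13^1 = - 13/50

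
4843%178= 37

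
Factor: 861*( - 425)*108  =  -39519900  =  - 2^2*3^4*5^2 * 7^1*17^1*41^1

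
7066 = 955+6111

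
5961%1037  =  776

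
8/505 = 8/505= 0.02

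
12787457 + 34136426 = 46923883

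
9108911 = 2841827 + 6267084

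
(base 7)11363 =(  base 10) 2936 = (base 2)101101111000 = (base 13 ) 144b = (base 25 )4HB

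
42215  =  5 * 8443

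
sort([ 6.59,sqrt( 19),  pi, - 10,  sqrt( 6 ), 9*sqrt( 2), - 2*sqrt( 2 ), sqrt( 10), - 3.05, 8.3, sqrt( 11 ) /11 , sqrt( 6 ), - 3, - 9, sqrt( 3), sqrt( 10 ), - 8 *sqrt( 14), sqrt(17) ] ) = [-8*sqrt ( 14 ) , - 10, - 9, - 3.05, - 3, -2*sqrt(2), sqrt(11)/11, sqrt( 3), sqrt( 6),sqrt(6),pi, sqrt( 10), sqrt(10) , sqrt( 17),sqrt( 19 ),6.59, 8.3, 9*sqrt(2 )]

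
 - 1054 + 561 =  - 493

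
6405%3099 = 207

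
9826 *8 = 78608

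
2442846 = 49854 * 49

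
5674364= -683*(-8308 )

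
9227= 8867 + 360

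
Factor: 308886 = 2^1*3^1*  51481^1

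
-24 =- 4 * 6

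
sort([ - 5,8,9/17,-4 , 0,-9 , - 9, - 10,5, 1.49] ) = [ - 10, - 9 ,-9, - 5 , - 4, 0,9/17,1.49,5,8] 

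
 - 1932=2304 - 4236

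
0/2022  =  0=0.00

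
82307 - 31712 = 50595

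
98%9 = 8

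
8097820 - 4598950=3498870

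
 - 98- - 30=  - 68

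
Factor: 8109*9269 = 75162321  =  3^2*13^1*17^1*23^1*31^1*53^1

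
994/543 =1 + 451/543 = 1.83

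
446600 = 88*5075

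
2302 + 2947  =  5249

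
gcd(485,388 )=97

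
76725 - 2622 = 74103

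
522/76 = 6 + 33/38 = 6.87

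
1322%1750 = 1322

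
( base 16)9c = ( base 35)4g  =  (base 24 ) 6C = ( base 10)156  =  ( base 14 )B2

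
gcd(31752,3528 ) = 3528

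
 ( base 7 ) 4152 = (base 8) 2662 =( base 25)288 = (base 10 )1458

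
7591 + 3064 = 10655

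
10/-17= - 10/17 = -0.59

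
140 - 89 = 51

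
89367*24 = 2144808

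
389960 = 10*38996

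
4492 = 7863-3371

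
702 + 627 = 1329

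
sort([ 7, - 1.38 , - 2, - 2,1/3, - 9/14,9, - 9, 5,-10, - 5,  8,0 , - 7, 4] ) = [ - 10,- 9, - 7, - 5,-2,-2, - 1.38,-9/14, 0, 1/3, 4,5,7, 8,  9 ] 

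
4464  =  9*496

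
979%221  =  95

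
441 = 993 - 552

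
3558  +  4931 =8489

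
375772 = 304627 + 71145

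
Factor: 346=2^1*173^1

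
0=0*3361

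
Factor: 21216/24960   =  2^( - 2)*5^(- 1 )*17^1 = 17/20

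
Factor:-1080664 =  - 2^3* 13^1* 10391^1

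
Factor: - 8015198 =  - 2^1 *4007599^1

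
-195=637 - 832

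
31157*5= 155785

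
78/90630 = 13/15105 = 0.00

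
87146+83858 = 171004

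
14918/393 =14918/393   =  37.96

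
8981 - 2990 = 5991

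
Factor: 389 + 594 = 983 = 983^1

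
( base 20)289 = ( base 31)108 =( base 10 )969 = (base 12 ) 689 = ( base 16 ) 3c9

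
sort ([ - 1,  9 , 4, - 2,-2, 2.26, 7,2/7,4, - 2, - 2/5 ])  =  [ - 2, - 2,- 2 , - 1, - 2/5, 2/7,2.26, 4, 4, 7 , 9 ]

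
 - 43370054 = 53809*( - 806 ) 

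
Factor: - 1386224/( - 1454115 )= 2^4*3^( - 1)*5^( - 1)*7^1*13^(- 1 )*7457^ ( - 1)*12377^1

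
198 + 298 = 496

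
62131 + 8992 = 71123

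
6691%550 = 91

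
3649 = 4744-1095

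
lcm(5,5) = 5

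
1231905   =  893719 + 338186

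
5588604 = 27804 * 201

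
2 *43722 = 87444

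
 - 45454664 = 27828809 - 73283473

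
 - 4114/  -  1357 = 4114/1357 = 3.03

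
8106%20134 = 8106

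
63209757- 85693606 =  - 22483849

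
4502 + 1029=5531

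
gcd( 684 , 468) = 36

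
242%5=2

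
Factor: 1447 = 1447^1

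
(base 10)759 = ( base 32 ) nn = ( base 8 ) 1367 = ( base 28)R3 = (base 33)n0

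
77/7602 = 11/1086 = 0.01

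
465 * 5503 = 2558895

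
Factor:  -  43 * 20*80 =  - 2^6*5^2*43^1 = - 68800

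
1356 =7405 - 6049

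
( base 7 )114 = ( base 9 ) 66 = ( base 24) 2C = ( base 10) 60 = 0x3C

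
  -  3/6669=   -  1+2222/2223= - 0.00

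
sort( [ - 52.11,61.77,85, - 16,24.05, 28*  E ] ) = [ - 52.11,-16,24.05  ,  61.77 , 28*E,85 ] 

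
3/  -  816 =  - 1 +271/272 = -  0.00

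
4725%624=357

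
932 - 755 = 177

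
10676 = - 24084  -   - 34760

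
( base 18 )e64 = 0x1228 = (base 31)4pt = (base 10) 4648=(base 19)CGC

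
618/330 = 1 + 48/55 = 1.87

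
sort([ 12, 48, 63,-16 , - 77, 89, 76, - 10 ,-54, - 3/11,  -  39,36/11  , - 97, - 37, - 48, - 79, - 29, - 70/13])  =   [-97, - 79, - 77 , - 54, - 48,  -  39, - 37, -29, - 16, - 10,  -  70/13, - 3/11, 36/11,12,48,63,76, 89 ]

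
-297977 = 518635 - 816612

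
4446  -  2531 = 1915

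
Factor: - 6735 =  - 3^1*5^1*449^1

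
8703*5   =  43515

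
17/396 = 17/396 = 0.04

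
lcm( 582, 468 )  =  45396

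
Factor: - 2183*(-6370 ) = 2^1*5^1 * 7^2*13^1 *37^1*59^1= 13905710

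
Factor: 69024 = 2^5*3^1*719^1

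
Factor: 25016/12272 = 2^( - 1 )*13^( - 1 )*53^1 = 53/26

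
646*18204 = 11759784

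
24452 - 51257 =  - 26805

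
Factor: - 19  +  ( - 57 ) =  - 76 = -2^2 *19^1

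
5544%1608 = 720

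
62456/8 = 7807 = 7807.00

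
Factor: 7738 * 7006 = 54212428 = 2^2*31^1*53^1*73^1 * 113^1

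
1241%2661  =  1241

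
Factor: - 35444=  - 2^2*8861^1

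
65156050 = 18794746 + 46361304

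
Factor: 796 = 2^2*199^1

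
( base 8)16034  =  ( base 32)70s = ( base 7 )26660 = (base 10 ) 7196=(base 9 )10775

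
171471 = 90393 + 81078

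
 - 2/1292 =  - 1/646 =-  0.00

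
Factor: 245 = 5^1*7^2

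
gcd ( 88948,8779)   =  1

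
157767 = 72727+85040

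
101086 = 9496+91590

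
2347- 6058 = - 3711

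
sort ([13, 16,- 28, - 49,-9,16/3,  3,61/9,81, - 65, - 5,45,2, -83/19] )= [ - 65, -49,  -  28, - 9 , - 5 , - 83/19,2,3,16/3, 61/9,13,16 , 45, 81] 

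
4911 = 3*1637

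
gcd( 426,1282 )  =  2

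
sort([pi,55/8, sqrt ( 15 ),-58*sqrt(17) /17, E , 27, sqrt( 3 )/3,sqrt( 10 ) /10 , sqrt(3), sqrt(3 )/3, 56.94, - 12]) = [ - 58*sqrt( 17)/17,  -  12, sqrt( 10 )/10,sqrt( 3 )/3,sqrt( 3)/3,sqrt(3), E, pi, sqrt(15),  55/8, 27,56.94]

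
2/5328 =1/2664 = 0.00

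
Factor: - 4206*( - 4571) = 19225626 = 2^1*3^1*7^1*653^1*701^1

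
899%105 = 59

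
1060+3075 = 4135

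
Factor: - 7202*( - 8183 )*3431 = 2^1*7^2*13^1*47^1* 73^1*167^1*277^1 = 202202437346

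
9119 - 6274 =2845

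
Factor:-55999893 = - 3^1*18666631^1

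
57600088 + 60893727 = 118493815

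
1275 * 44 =56100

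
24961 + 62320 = 87281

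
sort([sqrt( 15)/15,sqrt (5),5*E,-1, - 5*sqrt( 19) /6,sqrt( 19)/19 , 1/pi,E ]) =[ -5*sqrt( 19)/6, - 1,sqrt(19)/19, sqrt( 15 )/15,1/pi,sqrt( 5),E, 5*E ]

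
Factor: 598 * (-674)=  - 2^2*13^1*23^1*337^1 = - 403052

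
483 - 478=5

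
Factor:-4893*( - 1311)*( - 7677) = -49245828471   =  -  3^4*  7^1*19^1  *23^1*233^1* 853^1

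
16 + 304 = 320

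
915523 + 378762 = 1294285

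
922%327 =268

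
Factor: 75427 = 11^1*6857^1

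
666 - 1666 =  - 1000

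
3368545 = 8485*397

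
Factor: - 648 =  - 2^3*3^4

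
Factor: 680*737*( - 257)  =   - 2^3*5^1*11^1*17^1*67^1*257^1 = -  128798120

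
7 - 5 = 2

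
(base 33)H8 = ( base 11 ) 478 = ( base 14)2c9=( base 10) 569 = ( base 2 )1000111001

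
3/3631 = 3/3631=0.00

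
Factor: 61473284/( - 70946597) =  - 2^2*19^1*103^1*7853^1*70946597^ ( - 1)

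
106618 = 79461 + 27157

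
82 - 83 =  - 1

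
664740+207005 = 871745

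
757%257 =243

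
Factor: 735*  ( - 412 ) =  - 302820 = -2^2*3^1*5^1*7^2*103^1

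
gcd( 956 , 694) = 2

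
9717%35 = 22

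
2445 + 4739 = 7184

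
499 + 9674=10173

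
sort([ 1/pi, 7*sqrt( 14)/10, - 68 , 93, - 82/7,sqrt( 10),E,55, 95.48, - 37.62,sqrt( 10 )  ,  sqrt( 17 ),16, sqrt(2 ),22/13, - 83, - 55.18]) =[-83,  -  68, - 55.18, - 37.62, - 82/7, 1/pi , sqrt( 2 ),22/13, 7*sqrt (14 )/10,E, sqrt( 10 ), sqrt( 10),sqrt( 17),16,55, 93,95.48]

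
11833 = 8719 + 3114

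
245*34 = 8330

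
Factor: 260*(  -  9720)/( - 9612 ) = 2^3 * 3^2 * 5^2 * 13^1 * 89^( - 1) = 23400/89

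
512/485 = 1 + 27/485 =1.06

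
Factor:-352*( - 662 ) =233024 = 2^6*11^1*331^1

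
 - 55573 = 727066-782639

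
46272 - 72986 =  - 26714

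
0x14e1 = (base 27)78Q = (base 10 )5345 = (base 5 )132340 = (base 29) 6A9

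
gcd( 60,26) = 2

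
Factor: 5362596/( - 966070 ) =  - 2681298/483035 = - 2^1*3^2*5^( - 1 )*7^ ( - 1 )*37^( - 1)*373^( - 1 )*148961^1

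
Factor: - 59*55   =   - 3245 = - 5^1*11^1  *  59^1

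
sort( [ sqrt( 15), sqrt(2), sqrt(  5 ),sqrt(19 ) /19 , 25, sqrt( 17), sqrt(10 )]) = [sqrt( 19)/19, sqrt (2 ),sqrt (5 ), sqrt( 10 ), sqrt( 15),sqrt(17 ),25]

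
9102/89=9102/89 = 102.27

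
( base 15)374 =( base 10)784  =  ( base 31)P9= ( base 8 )1420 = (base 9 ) 1061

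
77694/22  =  38847/11 = 3531.55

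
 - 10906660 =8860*( - 1231 )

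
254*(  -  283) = - 71882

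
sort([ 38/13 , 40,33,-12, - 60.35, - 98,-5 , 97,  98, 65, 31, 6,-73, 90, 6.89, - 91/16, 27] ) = [-98, - 73, - 60.35,  -  12, - 91/16, - 5 , 38/13, 6, 6.89,27, 31,  33,40, 65, 90, 97 , 98 ]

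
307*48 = 14736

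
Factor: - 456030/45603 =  - 2^1*5^1= - 10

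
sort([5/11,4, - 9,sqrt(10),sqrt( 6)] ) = [-9,5/11,sqrt( 6),sqrt(10),4] 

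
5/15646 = 5/15646  =  0.00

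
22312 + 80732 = 103044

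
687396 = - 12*( -57283) 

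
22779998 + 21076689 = 43856687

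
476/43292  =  119/10823 = 0.01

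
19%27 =19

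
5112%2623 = 2489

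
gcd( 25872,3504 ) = 48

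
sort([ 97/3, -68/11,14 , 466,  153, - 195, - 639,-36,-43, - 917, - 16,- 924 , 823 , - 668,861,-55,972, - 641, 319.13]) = [ -924, - 917, - 668,-641,-639, - 195, - 55, - 43, - 36, - 16, - 68/11,14, 97/3, 153, 319.13,466, 823,861,972] 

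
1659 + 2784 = 4443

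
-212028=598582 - 810610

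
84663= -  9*( - 9407) 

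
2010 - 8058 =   -  6048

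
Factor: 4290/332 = 2^ ( - 1 )*3^1  *5^1*11^1* 13^1 * 83^(-1) = 2145/166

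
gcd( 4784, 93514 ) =2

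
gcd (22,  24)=2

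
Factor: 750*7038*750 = 3958875000 = 2^3 * 3^4*5^6*17^1*23^1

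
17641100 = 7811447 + 9829653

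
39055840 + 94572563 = 133628403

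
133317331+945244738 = 1078562069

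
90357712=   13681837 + 76675875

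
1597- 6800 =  - 5203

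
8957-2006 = 6951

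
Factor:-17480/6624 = -95/36 = -2^( - 2 )*3^(- 2) * 5^1*19^1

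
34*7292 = 247928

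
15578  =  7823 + 7755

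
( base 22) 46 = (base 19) 4I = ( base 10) 94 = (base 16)5E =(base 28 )3a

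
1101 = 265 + 836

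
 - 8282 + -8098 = - 16380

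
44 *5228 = 230032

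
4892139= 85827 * 57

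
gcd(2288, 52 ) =52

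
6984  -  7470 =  - 486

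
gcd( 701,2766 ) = 1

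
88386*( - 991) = - 87590526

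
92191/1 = 92191 = 92191.00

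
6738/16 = 421 + 1/8 = 421.12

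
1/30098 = 1/30098 = 0.00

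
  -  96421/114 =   -  846+23/114 = -  845.80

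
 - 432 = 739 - 1171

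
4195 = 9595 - 5400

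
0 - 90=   -  90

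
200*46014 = 9202800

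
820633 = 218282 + 602351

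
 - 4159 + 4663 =504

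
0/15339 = 0= 0.00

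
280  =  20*14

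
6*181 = 1086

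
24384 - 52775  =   - 28391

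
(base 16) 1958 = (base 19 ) hi9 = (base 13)2c51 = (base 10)6488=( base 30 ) 768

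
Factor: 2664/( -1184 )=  - 9/4 = -2^( - 2)*3^2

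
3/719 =3/719 = 0.00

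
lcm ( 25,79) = 1975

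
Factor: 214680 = 2^3*3^1*5^1 * 1789^1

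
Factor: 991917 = 3^2 * 307^1*359^1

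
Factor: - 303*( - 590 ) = 2^1*3^1*5^1*59^1 * 101^1 = 178770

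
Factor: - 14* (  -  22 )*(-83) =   -  2^2 * 7^1*11^1*83^1=-25564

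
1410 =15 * 94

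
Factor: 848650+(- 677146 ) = 171504 = 2^4*3^3 * 397^1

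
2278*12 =27336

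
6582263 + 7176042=13758305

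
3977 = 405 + 3572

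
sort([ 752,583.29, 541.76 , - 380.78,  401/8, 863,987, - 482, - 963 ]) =[ - 963, - 482, - 380.78, 401/8, 541.76, 583.29, 752, 863,987 ] 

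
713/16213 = 23/523 = 0.04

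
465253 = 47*9899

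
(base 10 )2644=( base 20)6c4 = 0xa54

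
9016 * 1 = 9016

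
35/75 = 7/15 = 0.47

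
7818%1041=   531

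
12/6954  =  2/1159 = 0.00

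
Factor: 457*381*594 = 2^1*3^4*11^1*127^1*457^1 =103425498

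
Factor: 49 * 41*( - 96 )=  - 2^5*3^1 * 7^2 * 41^1 = - 192864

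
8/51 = 8/51 = 0.16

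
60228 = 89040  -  28812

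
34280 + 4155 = 38435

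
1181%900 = 281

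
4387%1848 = 691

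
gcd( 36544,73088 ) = 36544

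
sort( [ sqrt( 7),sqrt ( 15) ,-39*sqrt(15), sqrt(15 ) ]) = [ - 39*sqrt(15), sqrt(7 ),sqrt( 15),sqrt( 15 )]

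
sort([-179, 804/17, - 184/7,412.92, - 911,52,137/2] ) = [-911, - 179,-184/7,804/17, 52,137/2, 412.92]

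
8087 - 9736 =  - 1649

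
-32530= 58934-91464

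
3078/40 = 1539/20 = 76.95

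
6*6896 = 41376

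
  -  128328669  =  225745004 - 354073673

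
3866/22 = 1933/11 = 175.73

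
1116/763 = 1116/763  =  1.46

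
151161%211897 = 151161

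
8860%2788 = 496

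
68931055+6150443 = 75081498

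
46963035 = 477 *98455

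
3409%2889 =520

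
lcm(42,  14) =42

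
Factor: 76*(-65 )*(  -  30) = 2^3*3^1*5^2*13^1 *19^1 = 148200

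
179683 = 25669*7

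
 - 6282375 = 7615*( - 825) 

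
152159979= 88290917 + 63869062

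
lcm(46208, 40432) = 323456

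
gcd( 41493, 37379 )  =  1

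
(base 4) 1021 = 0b1001001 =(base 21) 3A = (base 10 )73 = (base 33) 27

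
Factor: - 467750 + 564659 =3^1*32303^1 = 96909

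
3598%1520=558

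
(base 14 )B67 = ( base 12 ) 1373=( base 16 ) 8c7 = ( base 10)2247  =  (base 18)6gf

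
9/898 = 9/898 = 0.01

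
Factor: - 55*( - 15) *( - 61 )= - 50325 = - 3^1 *5^2 * 11^1*61^1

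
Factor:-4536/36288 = -2^( - 3)  =  -  1/8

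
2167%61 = 32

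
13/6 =13/6 = 2.17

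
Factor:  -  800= -2^5*5^2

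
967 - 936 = 31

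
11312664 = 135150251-123837587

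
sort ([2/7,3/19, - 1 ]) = [ - 1, 3/19,2/7 ] 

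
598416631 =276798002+321618629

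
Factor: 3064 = 2^3*383^1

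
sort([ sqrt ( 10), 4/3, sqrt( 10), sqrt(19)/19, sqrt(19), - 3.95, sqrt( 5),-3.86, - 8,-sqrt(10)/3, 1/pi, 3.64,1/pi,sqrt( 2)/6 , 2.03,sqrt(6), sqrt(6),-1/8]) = [ - 8, - 3.95,-3.86,-sqrt(10 )/3 , - 1/8, sqrt (19)/19,  sqrt(2 ) /6, 1/pi , 1/pi, 4/3,2.03,sqrt(5), sqrt(6),sqrt(6 ),sqrt(10), sqrt(10), 3.64, sqrt( 19 )]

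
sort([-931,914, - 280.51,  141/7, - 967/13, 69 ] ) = [- 931, - 280.51, - 967/13, 141/7,  69,914]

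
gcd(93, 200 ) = 1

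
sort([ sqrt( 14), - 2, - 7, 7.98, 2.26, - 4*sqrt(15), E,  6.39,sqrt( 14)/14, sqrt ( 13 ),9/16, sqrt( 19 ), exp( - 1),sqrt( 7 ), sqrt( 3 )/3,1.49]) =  [ - 4*sqrt( 15 ), - 7,-2,sqrt( 14)/14, exp( - 1 ), 9/16, sqrt( 3 )/3, 1.49,2.26,sqrt( 7 ), E,sqrt( 13),sqrt (14 ),  sqrt( 19 ), 6.39, 7.98]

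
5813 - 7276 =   -  1463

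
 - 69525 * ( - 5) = 347625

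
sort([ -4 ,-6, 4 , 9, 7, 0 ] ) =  [ - 6, - 4, 0 , 4,7,9]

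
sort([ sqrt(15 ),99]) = [ sqrt(15),99 ]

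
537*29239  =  15701343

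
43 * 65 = 2795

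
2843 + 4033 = 6876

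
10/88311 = 10/88311 = 0.00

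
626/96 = 6 + 25/48 = 6.52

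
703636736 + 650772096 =1354408832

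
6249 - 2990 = 3259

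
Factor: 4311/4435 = 3^2*5^(-1 )*479^1* 887^(  -  1 ) 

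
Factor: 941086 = 2^1*17^1  *89^1*311^1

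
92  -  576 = - 484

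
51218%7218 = 692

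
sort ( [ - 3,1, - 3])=[ -3, - 3, 1] 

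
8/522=4/261 = 0.02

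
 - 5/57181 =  - 5/57181 = - 0.00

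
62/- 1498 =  - 1 + 718/749 = - 0.04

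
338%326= 12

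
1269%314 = 13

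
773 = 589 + 184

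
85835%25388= 9671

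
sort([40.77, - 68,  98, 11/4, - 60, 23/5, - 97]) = [ - 97, - 68, - 60,11/4, 23/5,40.77, 98]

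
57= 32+25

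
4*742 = 2968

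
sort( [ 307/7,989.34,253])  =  [ 307/7, 253,989.34]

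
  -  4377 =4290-8667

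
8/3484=2/871 = 0.00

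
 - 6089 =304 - 6393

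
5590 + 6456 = 12046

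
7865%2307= 944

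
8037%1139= 64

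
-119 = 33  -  152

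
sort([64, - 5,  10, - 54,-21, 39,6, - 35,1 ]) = [ - 54,  -  35,-21,-5,1 , 6, 10, 39,64]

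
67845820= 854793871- 786948051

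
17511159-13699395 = 3811764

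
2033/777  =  2033/777 =2.62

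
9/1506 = 3/502  =  0.01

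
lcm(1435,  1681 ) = 58835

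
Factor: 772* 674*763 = 2^3 * 7^1*109^1*193^1*337^1 =397010264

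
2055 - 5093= - 3038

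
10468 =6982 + 3486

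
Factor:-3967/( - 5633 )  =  43^( - 1)*131^(-1 ) * 3967^1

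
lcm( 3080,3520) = 24640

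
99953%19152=4193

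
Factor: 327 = 3^1*109^1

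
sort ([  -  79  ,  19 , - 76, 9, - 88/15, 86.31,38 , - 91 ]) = [  -  91, - 79, - 76, - 88/15, 9,19, 38,86.31] 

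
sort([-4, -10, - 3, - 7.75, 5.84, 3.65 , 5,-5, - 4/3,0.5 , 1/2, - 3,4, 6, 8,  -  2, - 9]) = [ - 10 , - 9,-7.75,-5, - 4,-3, - 3, - 2,  -  4/3, 0.5, 1/2, 3.65, 4, 5,5.84, 6, 8] 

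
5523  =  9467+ -3944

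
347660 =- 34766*( - 10 )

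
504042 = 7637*66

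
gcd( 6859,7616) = 1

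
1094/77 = 14 + 16/77 = 14.21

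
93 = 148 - 55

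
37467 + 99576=137043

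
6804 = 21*324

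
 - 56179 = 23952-80131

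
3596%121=87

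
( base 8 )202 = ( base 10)130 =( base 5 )1010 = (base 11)109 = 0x82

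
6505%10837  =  6505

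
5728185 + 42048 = 5770233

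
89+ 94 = 183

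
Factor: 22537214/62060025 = 2^1*3^(-1) * 5^( - 2 )*7^1*139^( - 1)*5953^( - 1)*1609801^1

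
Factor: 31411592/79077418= 2^2*7^( -1 )*419^1*1129^( - 1)*5003^ ( - 1)*9371^1 = 15705796/39538709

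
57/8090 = 57/8090 =0.01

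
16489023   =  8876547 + 7612476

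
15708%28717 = 15708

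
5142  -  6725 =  - 1583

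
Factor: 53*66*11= 38478 = 2^1*3^1 * 11^2*53^1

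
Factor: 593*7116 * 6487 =2^2*3^1*13^1 * 499^1*593^2=27373764756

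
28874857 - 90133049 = - 61258192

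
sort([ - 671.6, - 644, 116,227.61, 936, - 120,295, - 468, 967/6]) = [ - 671.6, - 644, - 468, - 120,116,967/6,227.61,295, 936]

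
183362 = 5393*34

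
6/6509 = 6/6509= 0.00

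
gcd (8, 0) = 8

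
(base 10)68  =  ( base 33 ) 22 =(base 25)2I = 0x44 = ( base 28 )2c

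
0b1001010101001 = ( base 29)5jl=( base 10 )4777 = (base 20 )BIH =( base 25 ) 7g2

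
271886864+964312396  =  1236199260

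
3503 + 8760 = 12263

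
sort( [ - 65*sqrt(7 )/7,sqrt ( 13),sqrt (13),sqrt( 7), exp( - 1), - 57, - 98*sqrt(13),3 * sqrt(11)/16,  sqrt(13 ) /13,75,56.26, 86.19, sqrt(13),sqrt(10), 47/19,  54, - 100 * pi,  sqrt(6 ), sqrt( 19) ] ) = [ - 98 *sqrt( 13), - 100 * pi, - 57, - 65 * sqrt( 7) /7, sqrt(13)/13,  exp( - 1 ) , 3 *sqrt( 11) /16, sqrt (6),47/19, sqrt(7 ),sqrt(10 ), sqrt (13 ) , sqrt(13),sqrt ( 13), sqrt(19),  54,56.26  ,  75, 86.19]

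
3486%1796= 1690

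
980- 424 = 556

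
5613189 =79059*71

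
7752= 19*408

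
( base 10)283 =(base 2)100011011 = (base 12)1B7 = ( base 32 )8r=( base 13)18A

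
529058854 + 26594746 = 555653600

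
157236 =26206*6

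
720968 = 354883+366085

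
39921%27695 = 12226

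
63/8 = 7+ 7/8 = 7.88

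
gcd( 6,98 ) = 2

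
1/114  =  1/114=0.01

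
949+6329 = 7278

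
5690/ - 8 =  - 2845/4 = -  711.25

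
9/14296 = 9/14296 =0.00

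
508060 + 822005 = 1330065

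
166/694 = 83/347 = 0.24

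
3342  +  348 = 3690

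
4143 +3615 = 7758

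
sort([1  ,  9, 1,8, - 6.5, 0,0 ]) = [ - 6.5,0,0,1,1, 8, 9]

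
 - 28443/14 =-2032 + 5/14 = - 2031.64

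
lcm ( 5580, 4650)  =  27900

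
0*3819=0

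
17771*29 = 515359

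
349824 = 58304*6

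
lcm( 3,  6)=6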